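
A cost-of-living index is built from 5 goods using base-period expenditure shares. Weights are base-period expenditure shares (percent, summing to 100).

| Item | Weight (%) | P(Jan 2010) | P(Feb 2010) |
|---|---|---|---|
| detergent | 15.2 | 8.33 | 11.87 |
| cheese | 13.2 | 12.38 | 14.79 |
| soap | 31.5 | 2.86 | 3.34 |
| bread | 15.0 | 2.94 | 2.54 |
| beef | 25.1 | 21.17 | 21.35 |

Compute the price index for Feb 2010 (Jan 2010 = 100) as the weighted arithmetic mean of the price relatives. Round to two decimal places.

112.49

detergent: 15.2 × (11.87/8.33) = 15.2 × 1.424970 = 21.6595
cheese: 13.2 × (14.79/12.38) = 13.2 × 1.194669 = 15.7696
soap: 31.5 × (3.34/2.86) = 31.5 × 1.167832 = 36.7867
bread: 15.0 × (2.54/2.94) = 15.0 × 0.863946 = 12.9592
beef: 25.1 × (21.35/21.17) = 25.1 × 1.008503 = 25.3134
Index = Σ wᵢ·(p₁ᵢ/p₀ᵢ) = 21.6595 + 15.7696 + 36.7867 + 12.9592 + 25.3134 = 112.4885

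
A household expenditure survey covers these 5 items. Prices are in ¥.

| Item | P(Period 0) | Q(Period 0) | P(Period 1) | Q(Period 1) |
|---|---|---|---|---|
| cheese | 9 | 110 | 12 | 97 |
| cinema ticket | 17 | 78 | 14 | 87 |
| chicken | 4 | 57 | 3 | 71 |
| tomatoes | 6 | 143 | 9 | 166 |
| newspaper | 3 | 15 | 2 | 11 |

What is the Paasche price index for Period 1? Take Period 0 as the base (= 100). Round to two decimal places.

112.17

Paasche price index uses current-period quantities as weights.
ΣP(Period 1)·Q(Period 1) = 12×97 + 14×87 + 3×71 + 9×166 + 2×11 = 1164 + 1218 + 213 + 1494 + 22 = 4111
ΣP(Period 0)·Q(Period 1) = 9×97 + 17×87 + 4×71 + 6×166 + 3×11 = 873 + 1479 + 284 + 996 + 33 = 3665
Index = 4111 / 3665 × 100 = 112.1692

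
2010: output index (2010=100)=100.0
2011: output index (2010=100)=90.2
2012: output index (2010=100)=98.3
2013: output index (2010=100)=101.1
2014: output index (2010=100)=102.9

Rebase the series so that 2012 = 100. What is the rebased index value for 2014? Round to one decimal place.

Rebased(2014) = 102.9 / 98.3 × 100 = 104.6796

104.7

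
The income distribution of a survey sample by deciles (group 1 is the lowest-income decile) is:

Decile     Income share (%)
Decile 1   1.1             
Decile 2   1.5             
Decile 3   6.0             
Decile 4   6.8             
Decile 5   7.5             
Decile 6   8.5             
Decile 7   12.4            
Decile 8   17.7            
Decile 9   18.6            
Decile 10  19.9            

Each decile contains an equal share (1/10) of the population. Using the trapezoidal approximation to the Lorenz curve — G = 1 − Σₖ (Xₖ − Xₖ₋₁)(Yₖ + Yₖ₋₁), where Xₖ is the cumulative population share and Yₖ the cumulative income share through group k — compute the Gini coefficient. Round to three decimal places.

Cumulative income shares Yₖ: 0.0110, 0.0260, 0.0860, 0.1540, 0.2290, 0.3140, 0.4380, 0.6150, 0.8010, 1.0000
Σ (Xₖ−Xₖ₋₁)(Yₖ+Yₖ₋₁) = (1/10)(0.0110+0.0000) + (1/10)(0.0260+0.0110) + (1/10)(0.0860+0.0260) + (1/10)(0.1540+0.0860) + (1/10)(0.2290+0.1540) + (1/10)(0.3140+0.2290) + (1/10)(0.4380+0.3140) + (1/10)(0.6150+0.4380) + (1/10)(0.8010+0.6150) + (1/10)(1.0000+0.8010)
  = 0.0011 + 0.0037 + 0.0112 + 0.0240 + 0.0383 + 0.0543 + 0.0752 + 0.1053 + 0.1416 + 0.1801 = 0.6348
G = 1 − 0.6348 = 0.3652

0.365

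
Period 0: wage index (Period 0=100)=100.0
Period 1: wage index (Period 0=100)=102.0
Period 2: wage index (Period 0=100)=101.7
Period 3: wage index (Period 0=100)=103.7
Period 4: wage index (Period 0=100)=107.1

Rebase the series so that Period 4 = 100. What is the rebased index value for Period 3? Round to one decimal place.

Rebased(Period 3) = 103.7 / 107.1 × 100 = 96.8254

96.8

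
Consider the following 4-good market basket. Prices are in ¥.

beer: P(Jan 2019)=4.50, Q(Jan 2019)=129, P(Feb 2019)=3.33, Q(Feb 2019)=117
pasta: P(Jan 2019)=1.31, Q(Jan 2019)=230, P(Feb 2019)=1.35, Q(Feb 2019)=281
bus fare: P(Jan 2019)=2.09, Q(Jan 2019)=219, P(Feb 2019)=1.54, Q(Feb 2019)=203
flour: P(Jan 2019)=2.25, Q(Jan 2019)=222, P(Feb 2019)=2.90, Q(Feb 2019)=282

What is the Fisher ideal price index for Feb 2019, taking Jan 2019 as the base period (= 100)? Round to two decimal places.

95.40

Laspeyres component (base-period weights):
ΣP(Feb 2019)Q(Jan 2019) = 3.33×129 + 1.35×230 + 1.54×219 + 2.90×222 = 429.57 + 310.5 + 337.26 + 643.8 = 1721.13
ΣP(Jan 2019)Q(Jan 2019) = 4.50×129 + 1.31×230 + 2.09×219 + 2.25×222 = 580.5 + 301.3 + 457.71 + 499.5 = 1839.01
L = 1721.13 / 1839.01 × 100 = 93.5900
Paasche component (current-period weights):
ΣP(Feb 2019)Q(Feb 2019) = 3.33×117 + 1.35×281 + 1.54×203 + 2.90×282 = 389.61 + 379.35 + 312.62 + 817.8 = 1899.38
ΣP(Jan 2019)Q(Feb 2019) = 4.50×117 + 1.31×281 + 2.09×203 + 2.25×282 = 526.5 + 368.11 + 424.27 + 634.5 = 1953.38
P = 1899.38 / 1953.38 × 100 = 97.2356
Fisher = √(L × P) = √(93.5900 × 97.2356) = 95.3954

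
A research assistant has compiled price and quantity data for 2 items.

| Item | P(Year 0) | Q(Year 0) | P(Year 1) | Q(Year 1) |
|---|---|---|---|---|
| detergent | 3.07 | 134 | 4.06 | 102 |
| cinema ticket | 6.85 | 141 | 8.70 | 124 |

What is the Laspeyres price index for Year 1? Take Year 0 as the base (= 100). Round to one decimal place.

Laspeyres price index uses base-period quantities as weights.
ΣP(Year 1)·Q(Year 0) = 4.06×134 + 8.70×141 = 544.04 + 1226.7 = 1770.74
ΣP(Year 0)·Q(Year 0) = 3.07×134 + 6.85×141 = 411.38 + 965.85 = 1377.23
Index = 1770.74 / 1377.23 × 100 = 128.5726

128.6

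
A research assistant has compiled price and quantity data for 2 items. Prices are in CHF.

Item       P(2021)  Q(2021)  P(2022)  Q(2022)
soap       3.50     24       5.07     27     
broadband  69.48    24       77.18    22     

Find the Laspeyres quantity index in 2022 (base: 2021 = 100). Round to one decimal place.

Laspeyres quantity index uses base-period prices as weights.
ΣP(2021)·Q(2022) = 3.50×27 + 69.48×22 = 94.5 + 1528.56 = 1623.06
ΣP(2021)·Q(2021) = 3.50×24 + 69.48×24 = 84 + 1667.52 = 1751.52
Index = 1623.06 / 1751.52 × 100 = 92.6658

92.7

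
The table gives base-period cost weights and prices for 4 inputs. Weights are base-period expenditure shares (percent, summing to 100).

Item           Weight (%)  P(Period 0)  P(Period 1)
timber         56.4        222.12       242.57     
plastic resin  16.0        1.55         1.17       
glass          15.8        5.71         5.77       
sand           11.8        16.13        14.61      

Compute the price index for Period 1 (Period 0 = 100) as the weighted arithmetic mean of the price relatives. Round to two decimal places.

100.32

timber: 56.4 × (242.57/222.12) = 56.4 × 1.092067 = 61.5926
plastic resin: 16.0 × (1.17/1.55) = 16.0 × 0.754839 = 12.0774
glass: 15.8 × (5.77/5.71) = 15.8 × 1.010508 = 15.9660
sand: 11.8 × (14.61/16.13) = 11.8 × 0.905766 = 10.6880
Index = Σ wᵢ·(p₁ᵢ/p₀ᵢ) = 61.5926 + 12.0774 + 15.9660 + 10.6880 = 100.3241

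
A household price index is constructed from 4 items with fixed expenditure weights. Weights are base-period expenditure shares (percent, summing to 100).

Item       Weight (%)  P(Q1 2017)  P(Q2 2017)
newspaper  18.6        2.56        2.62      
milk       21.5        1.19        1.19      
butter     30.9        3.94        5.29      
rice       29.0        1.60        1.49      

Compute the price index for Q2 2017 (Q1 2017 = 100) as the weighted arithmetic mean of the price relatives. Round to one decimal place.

109.0

newspaper: 18.6 × (2.62/2.56) = 18.6 × 1.023438 = 19.0359
milk: 21.5 × (1.19/1.19) = 21.5 × 1.000000 = 21.5000
butter: 30.9 × (5.29/3.94) = 30.9 × 1.342640 = 41.4876
rice: 29.0 × (1.49/1.60) = 29.0 × 0.931250 = 27.0062
Index = Σ wᵢ·(p₁ᵢ/p₀ᵢ) = 19.0359 + 21.5000 + 41.4876 + 27.0062 = 109.0298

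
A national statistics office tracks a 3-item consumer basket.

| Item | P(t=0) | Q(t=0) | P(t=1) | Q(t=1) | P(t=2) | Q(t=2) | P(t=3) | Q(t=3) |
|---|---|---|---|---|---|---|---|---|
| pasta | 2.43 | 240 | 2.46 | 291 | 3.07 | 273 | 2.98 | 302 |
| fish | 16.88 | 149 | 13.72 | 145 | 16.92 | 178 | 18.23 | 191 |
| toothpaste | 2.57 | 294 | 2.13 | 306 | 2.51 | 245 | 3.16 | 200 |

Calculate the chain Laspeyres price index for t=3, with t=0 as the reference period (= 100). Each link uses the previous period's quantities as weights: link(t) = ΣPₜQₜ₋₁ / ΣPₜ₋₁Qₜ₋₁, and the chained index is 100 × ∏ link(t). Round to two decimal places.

Link t=0→t=1:
ΣP(t=1)Q(t=0) = 2.46×240 + 13.72×149 + 2.13×294 = 590.4 + 2044.28 + 626.22 = 3260.9
ΣP(t=0)Q(t=0) = 2.43×240 + 16.88×149 + 2.57×294 = 583.2 + 2515.12 + 755.58 = 3853.9
link = 3260.9/3853.9 = 0.846130
Link t=1→t=2:
ΣP(t=2)Q(t=1) = 3.07×291 + 16.92×145 + 2.51×306 = 893.37 + 2453.4 + 768.06 = 4114.83
ΣP(t=1)Q(t=1) = 2.46×291 + 13.72×145 + 2.13×306 = 715.86 + 1989.4 + 651.78 = 3357.04
link = 4114.83/3357.04 = 1.225732
Link t=2→t=3:
ΣP(t=3)Q(t=2) = 2.98×273 + 18.23×178 + 3.16×245 = 813.54 + 3244.94 + 774.2 = 4832.68
ΣP(t=2)Q(t=2) = 3.07×273 + 16.92×178 + 2.51×245 = 838.11 + 3011.76 + 614.95 = 4464.82
link = 4832.68/4464.82 = 1.082391
Chained index = 100 × 0.846130 × 1.225732 × 1.082391 = 112.2578

112.26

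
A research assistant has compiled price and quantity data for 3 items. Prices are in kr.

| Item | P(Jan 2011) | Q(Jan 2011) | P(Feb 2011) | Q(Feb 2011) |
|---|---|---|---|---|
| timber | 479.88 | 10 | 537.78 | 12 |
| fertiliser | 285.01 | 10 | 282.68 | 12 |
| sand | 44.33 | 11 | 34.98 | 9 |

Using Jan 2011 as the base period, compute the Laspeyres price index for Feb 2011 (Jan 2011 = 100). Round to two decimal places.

105.57

Laspeyres price index uses base-period quantities as weights.
ΣP(Feb 2011)·Q(Jan 2011) = 537.78×10 + 282.68×10 + 34.98×11 = 5377.8 + 2826.8 + 384.78 = 8589.38
ΣP(Jan 2011)·Q(Jan 2011) = 479.88×10 + 285.01×10 + 44.33×11 = 4798.8 + 2850.1 + 487.63 = 8136.53
Index = 8589.38 / 8136.53 × 100 = 105.5656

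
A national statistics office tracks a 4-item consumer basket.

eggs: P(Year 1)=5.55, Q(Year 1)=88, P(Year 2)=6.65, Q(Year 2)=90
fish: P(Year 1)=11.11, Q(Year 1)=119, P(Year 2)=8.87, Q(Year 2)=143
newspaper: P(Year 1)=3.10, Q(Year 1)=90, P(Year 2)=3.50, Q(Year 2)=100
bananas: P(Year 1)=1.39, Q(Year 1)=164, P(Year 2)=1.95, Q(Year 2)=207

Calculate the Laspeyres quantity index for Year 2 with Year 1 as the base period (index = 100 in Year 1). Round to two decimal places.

115.90

Laspeyres quantity index uses base-period prices as weights.
ΣP(Year 1)·Q(Year 2) = 5.55×90 + 11.11×143 + 3.10×100 + 1.39×207 = 499.5 + 1588.73 + 310 + 287.73 = 2685.96
ΣP(Year 1)·Q(Year 1) = 5.55×88 + 11.11×119 + 3.10×90 + 1.39×164 = 488.4 + 1322.09 + 279 + 227.96 = 2317.45
Index = 2685.96 / 2317.45 × 100 = 115.9015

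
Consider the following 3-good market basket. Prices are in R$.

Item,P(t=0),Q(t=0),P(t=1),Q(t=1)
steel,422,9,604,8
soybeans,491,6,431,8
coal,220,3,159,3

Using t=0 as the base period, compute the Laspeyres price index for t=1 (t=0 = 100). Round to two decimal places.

114.79

Laspeyres price index uses base-period quantities as weights.
ΣP(t=1)·Q(t=0) = 604×9 + 431×6 + 159×3 = 5436 + 2586 + 477 = 8499
ΣP(t=0)·Q(t=0) = 422×9 + 491×6 + 220×3 = 3798 + 2946 + 660 = 7404
Index = 8499 / 7404 × 100 = 114.7893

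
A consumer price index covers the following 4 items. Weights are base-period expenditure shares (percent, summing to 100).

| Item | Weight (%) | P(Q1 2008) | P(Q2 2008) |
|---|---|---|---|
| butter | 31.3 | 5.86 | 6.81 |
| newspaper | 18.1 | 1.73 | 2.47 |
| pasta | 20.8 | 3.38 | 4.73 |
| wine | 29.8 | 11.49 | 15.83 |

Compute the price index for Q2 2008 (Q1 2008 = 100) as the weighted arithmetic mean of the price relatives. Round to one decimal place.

butter: 31.3 × (6.81/5.86) = 31.3 × 1.162116 = 36.3742
newspaper: 18.1 × (2.47/1.73) = 18.1 × 1.427746 = 25.8422
pasta: 20.8 × (4.73/3.38) = 20.8 × 1.399408 = 29.1077
wine: 29.8 × (15.83/11.49) = 29.8 × 1.377720 = 41.0560
Index = Σ wᵢ·(p₁ᵢ/p₀ᵢ) = 36.3742 + 25.8422 + 29.1077 + 41.0560 = 132.3802

132.4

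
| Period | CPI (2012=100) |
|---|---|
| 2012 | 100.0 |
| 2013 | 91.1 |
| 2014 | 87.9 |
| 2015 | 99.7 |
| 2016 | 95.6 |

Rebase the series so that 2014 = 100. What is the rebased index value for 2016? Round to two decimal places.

108.76

Rebased(2016) = 95.6 / 87.9 × 100 = 108.7600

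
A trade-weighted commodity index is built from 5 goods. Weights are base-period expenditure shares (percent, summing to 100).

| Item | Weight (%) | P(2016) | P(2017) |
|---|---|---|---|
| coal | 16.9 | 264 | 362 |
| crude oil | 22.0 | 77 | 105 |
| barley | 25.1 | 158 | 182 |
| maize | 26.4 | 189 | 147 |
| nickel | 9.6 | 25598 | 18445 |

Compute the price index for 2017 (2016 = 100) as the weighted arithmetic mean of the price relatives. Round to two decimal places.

109.54

coal: 16.9 × (362/264) = 16.9 × 1.371212 = 23.1735
crude oil: 22.0 × (105/77) = 22.0 × 1.363636 = 30.0000
barley: 25.1 × (182/158) = 25.1 × 1.151899 = 28.9127
maize: 26.4 × (147/189) = 26.4 × 0.777778 = 20.5333
nickel: 9.6 × (18445/25598) = 9.6 × 0.720564 = 6.9174
Index = Σ wᵢ·(p₁ᵢ/p₀ᵢ) = 23.1735 + 30.0000 + 28.9127 + 20.5333 + 6.9174 = 109.5369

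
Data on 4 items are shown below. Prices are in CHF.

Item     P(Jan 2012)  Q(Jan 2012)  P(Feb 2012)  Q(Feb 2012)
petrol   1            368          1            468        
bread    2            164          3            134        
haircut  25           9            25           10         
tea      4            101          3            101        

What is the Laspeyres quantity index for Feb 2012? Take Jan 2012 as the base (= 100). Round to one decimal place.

Laspeyres quantity index uses base-period prices as weights.
ΣP(Jan 2012)·Q(Feb 2012) = 1×468 + 2×134 + 25×10 + 4×101 = 468 + 268 + 250 + 404 = 1390
ΣP(Jan 2012)·Q(Jan 2012) = 1×368 + 2×164 + 25×9 + 4×101 = 368 + 328 + 225 + 404 = 1325
Index = 1390 / 1325 × 100 = 104.9057

104.9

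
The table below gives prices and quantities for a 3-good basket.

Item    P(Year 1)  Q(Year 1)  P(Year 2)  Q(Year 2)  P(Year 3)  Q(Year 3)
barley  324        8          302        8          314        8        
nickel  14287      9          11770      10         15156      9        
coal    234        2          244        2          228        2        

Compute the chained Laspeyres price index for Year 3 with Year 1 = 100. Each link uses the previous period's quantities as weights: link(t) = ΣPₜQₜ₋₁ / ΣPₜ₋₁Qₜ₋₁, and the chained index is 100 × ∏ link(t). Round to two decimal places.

Link Year 1→Year 2:
ΣP(Year 2)Q(Year 1) = 302×8 + 11770×9 + 244×2 = 2416 + 105930 + 488 = 108834
ΣP(Year 1)Q(Year 1) = 324×8 + 14287×9 + 234×2 = 2592 + 128583 + 468 = 131643
link = 108834/131643 = 0.826736
Link Year 2→Year 3:
ΣP(Year 3)Q(Year 2) = 314×8 + 15156×10 + 228×2 = 2512 + 151560 + 456 = 154528
ΣP(Year 2)Q(Year 2) = 302×8 + 11770×10 + 244×2 = 2416 + 117700 + 488 = 120604
link = 154528/120604 = 1.281284
Chained index = 100 × 0.826736 × 1.281284 = 105.9284

105.93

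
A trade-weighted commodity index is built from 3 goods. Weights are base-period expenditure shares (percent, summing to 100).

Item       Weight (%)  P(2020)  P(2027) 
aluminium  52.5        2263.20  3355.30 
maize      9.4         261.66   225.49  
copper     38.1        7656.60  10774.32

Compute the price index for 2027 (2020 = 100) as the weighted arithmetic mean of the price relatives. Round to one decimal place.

139.5

aluminium: 52.5 × (3355.30/2263.20) = 52.5 × 1.482547 = 77.8337
maize: 9.4 × (225.49/261.66) = 9.4 × 0.861767 = 8.1006
copper: 38.1 × (10774.32/7656.60) = 38.1 × 1.407194 = 53.6141
Index = Σ wᵢ·(p₁ᵢ/p₀ᵢ) = 77.8337 + 8.1006 + 53.6141 = 139.5484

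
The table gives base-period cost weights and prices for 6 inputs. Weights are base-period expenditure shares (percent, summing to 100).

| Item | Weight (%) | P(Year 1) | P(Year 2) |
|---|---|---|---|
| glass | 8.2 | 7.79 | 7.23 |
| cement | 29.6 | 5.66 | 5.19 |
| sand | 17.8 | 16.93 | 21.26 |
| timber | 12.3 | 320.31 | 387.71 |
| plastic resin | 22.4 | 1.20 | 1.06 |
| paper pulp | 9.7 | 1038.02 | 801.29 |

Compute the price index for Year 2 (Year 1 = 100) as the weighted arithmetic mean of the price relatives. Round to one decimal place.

glass: 8.2 × (7.23/7.79) = 8.2 × 0.928113 = 7.6105
cement: 29.6 × (5.19/5.66) = 29.6 × 0.916961 = 27.1420
sand: 17.8 × (21.26/16.93) = 17.8 × 1.255759 = 22.3525
timber: 12.3 × (387.71/320.31) = 12.3 × 1.210421 = 14.8882
plastic resin: 22.4 × (1.06/1.20) = 22.4 × 0.883333 = 19.7867
paper pulp: 9.7 × (801.29/1038.02) = 9.7 × 0.771941 = 7.4878
Index = Σ wᵢ·(p₁ᵢ/p₀ᵢ) = 7.6105 + 27.1420 + 22.3525 + 14.8882 + 19.7867 + 7.4878 = 99.2678

99.3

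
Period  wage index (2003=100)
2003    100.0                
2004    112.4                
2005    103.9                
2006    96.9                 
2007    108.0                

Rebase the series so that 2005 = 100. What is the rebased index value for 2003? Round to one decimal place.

Rebased(2003) = 100.0 / 103.9 × 100 = 96.2464

96.2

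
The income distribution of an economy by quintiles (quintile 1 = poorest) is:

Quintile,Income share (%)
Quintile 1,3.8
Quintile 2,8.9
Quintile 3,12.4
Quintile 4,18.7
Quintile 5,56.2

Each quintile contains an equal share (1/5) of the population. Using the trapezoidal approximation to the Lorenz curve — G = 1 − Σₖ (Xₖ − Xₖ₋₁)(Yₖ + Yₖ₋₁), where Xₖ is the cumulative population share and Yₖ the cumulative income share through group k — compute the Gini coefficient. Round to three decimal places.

0.458

Cumulative income shares Yₖ: 0.0380, 0.1270, 0.2510, 0.4380, 1.0000
Σ (Xₖ−Xₖ₋₁)(Yₖ+Yₖ₋₁) = (1/5)(0.0380+0.0000) + (1/5)(0.1270+0.0380) + (1/5)(0.2510+0.1270) + (1/5)(0.4380+0.2510) + (1/5)(1.0000+0.4380)
  = 0.0076 + 0.0330 + 0.0756 + 0.1378 + 0.2876 = 0.5416
G = 1 − 0.5416 = 0.4584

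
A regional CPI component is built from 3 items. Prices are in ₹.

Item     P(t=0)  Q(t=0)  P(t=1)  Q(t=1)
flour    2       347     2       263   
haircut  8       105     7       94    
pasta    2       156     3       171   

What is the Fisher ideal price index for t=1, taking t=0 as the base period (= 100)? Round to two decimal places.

103.75

Laspeyres component (base-period weights):
ΣP(t=1)Q(t=0) = 2×347 + 7×105 + 3×156 = 694 + 735 + 468 = 1897
ΣP(t=0)Q(t=0) = 2×347 + 8×105 + 2×156 = 694 + 840 + 312 = 1846
L = 1897 / 1846 × 100 = 102.7627
Paasche component (current-period weights):
ΣP(t=1)Q(t=1) = 2×263 + 7×94 + 3×171 = 526 + 658 + 513 = 1697
ΣP(t=0)Q(t=1) = 2×263 + 8×94 + 2×171 = 526 + 752 + 342 = 1620
P = 1697 / 1620 × 100 = 104.7531
Fisher = √(L × P) = √(102.7627 × 104.7531) = 103.7531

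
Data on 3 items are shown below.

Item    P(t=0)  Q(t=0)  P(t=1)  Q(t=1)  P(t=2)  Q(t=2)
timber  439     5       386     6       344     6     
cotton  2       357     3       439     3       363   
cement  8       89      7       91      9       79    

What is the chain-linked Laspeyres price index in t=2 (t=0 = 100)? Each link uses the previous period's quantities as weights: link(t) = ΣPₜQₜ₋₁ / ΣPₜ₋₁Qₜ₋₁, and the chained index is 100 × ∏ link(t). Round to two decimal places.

Link t=0→t=1:
ΣP(t=1)Q(t=0) = 386×5 + 3×357 + 7×89 = 1930 + 1071 + 623 = 3624
ΣP(t=0)Q(t=0) = 439×5 + 2×357 + 8×89 = 2195 + 714 + 712 = 3621
link = 3624/3621 = 1.000829
Link t=1→t=2:
ΣP(t=2)Q(t=1) = 344×6 + 3×439 + 9×91 = 2064 + 1317 + 819 = 4200
ΣP(t=1)Q(t=1) = 386×6 + 3×439 + 7×91 = 2316 + 1317 + 637 = 4270
link = 4200/4270 = 0.983607
Chained index = 100 × 1.000829 × 0.983607 = 98.4421

98.44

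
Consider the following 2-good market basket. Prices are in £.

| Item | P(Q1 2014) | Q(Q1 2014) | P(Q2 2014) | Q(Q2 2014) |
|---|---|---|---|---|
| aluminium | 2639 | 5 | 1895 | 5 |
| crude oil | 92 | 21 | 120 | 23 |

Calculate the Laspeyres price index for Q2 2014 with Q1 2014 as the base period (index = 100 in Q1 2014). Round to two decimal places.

79.30

Laspeyres price index uses base-period quantities as weights.
ΣP(Q2 2014)·Q(Q1 2014) = 1895×5 + 120×21 = 9475 + 2520 = 11995
ΣP(Q1 2014)·Q(Q1 2014) = 2639×5 + 92×21 = 13195 + 1932 = 15127
Index = 11995 / 15127 × 100 = 79.2953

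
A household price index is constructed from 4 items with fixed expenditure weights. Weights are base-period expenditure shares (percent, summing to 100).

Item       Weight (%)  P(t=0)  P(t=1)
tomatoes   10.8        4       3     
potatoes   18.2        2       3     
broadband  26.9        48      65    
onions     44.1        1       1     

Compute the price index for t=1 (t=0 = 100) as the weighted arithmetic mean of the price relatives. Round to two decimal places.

tomatoes: 10.8 × (3/4) = 10.8 × 0.750000 = 8.1000
potatoes: 18.2 × (3/2) = 18.2 × 1.500000 = 27.3000
broadband: 26.9 × (65/48) = 26.9 × 1.354167 = 36.4271
onions: 44.1 × (1/1) = 44.1 × 1.000000 = 44.1000
Index = Σ wᵢ·(p₁ᵢ/p₀ᵢ) = 8.1000 + 27.3000 + 36.4271 + 44.1000 = 115.9271

115.93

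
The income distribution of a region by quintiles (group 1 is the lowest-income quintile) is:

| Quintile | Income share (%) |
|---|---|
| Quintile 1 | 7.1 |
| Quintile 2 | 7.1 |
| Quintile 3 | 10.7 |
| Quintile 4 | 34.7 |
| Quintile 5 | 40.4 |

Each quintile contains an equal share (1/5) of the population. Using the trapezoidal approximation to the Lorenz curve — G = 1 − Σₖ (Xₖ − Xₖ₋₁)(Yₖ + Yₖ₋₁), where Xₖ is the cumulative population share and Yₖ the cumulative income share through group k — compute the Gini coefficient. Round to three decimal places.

0.377

Cumulative income shares Yₖ: 0.0710, 0.1420, 0.2490, 0.5960, 1.0000
Σ (Xₖ−Xₖ₋₁)(Yₖ+Yₖ₋₁) = (1/5)(0.0710+0.0000) + (1/5)(0.1420+0.0710) + (1/5)(0.2490+0.1420) + (1/5)(0.5960+0.2490) + (1/5)(1.0000+0.5960)
  = 0.0142 + 0.0426 + 0.0782 + 0.1690 + 0.3192 = 0.6232
G = 1 − 0.6232 = 0.3768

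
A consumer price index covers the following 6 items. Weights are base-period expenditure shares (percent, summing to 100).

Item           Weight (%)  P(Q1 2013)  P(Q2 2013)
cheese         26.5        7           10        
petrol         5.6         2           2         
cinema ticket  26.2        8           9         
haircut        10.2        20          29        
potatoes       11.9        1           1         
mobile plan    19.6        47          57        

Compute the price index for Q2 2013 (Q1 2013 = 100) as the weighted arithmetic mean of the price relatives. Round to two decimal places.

123.39

cheese: 26.5 × (10/7) = 26.5 × 1.428571 = 37.8571
petrol: 5.6 × (2/2) = 5.6 × 1.000000 = 5.6000
cinema ticket: 26.2 × (9/8) = 26.2 × 1.125000 = 29.4750
haircut: 10.2 × (29/20) = 10.2 × 1.450000 = 14.7900
potatoes: 11.9 × (1/1) = 11.9 × 1.000000 = 11.9000
mobile plan: 19.6 × (57/47) = 19.6 × 1.212766 = 23.7702
Index = Σ wᵢ·(p₁ᵢ/p₀ᵢ) = 37.8571 + 5.6000 + 29.4750 + 14.7900 + 11.9000 + 23.7702 = 123.3924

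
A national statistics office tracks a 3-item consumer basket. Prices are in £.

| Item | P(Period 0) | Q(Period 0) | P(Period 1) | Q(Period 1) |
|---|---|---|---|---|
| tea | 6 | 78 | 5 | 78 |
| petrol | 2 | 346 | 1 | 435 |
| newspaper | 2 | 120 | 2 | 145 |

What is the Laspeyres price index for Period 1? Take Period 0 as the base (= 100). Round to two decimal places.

69.71

Laspeyres price index uses base-period quantities as weights.
ΣP(Period 1)·Q(Period 0) = 5×78 + 1×346 + 2×120 = 390 + 346 + 240 = 976
ΣP(Period 0)·Q(Period 0) = 6×78 + 2×346 + 2×120 = 468 + 692 + 240 = 1400
Index = 976 / 1400 × 100 = 69.7143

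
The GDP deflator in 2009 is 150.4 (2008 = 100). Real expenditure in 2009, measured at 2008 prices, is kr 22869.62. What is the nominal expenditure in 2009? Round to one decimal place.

Nominal = Real × (Index/100) = 22869.62 × (150.4/100)
        = 22869.62 × 1.504 = 34395.9085

34395.9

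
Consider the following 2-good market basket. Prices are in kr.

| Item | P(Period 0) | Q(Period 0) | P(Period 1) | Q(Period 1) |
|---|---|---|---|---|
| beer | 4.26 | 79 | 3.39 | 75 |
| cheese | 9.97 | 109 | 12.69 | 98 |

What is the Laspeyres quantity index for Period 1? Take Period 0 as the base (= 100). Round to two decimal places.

91.10

Laspeyres quantity index uses base-period prices as weights.
ΣP(Period 0)·Q(Period 1) = 4.26×75 + 9.97×98 = 319.5 + 977.06 = 1296.56
ΣP(Period 0)·Q(Period 0) = 4.26×79 + 9.97×109 = 336.54 + 1086.73 = 1423.27
Index = 1296.56 / 1423.27 × 100 = 91.0973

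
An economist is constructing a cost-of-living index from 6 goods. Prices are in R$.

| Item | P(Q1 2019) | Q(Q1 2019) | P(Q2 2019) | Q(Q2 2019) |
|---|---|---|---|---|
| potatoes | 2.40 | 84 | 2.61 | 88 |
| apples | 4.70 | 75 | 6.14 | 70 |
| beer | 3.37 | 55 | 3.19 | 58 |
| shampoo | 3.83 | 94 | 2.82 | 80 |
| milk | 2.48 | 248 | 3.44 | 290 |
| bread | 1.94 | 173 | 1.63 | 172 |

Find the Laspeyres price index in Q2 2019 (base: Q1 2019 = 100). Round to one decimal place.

110.0

Laspeyres price index uses base-period quantities as weights.
ΣP(Q2 2019)·Q(Q1 2019) = 2.61×84 + 6.14×75 + 3.19×55 + 2.82×94 + 3.44×248 + 1.63×173 = 219.24 + 460.5 + 175.45 + 265.08 + 853.12 + 281.99 = 2255.38
ΣP(Q1 2019)·Q(Q1 2019) = 2.40×84 + 4.70×75 + 3.37×55 + 3.83×94 + 2.48×248 + 1.94×173 = 201.6 + 352.5 + 185.35 + 360.02 + 615.04 + 335.62 = 2050.13
Index = 2255.38 / 2050.13 × 100 = 110.0116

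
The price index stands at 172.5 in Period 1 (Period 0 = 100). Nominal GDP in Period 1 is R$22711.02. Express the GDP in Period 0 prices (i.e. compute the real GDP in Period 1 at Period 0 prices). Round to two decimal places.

13165.81

Real = Nominal ÷ (Index/100) = 22711.02 ÷ (172.5/100)
     = 22711.02 ÷ 1.725 = 13165.8087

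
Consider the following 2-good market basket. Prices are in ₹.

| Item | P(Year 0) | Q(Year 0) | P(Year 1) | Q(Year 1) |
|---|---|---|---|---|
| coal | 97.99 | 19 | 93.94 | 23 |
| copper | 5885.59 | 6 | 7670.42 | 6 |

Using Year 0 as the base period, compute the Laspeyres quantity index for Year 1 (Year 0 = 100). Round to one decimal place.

101.1

Laspeyres quantity index uses base-period prices as weights.
ΣP(Year 0)·Q(Year 1) = 97.99×23 + 5885.59×6 = 2253.77 + 35313.54 = 37567.31
ΣP(Year 0)·Q(Year 0) = 97.99×19 + 5885.59×6 = 1861.81 + 35313.54 = 37175.35
Index = 37567.31 / 37175.35 × 100 = 101.0544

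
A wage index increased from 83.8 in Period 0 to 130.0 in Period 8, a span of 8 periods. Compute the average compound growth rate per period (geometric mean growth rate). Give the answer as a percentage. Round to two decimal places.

Growth factor = (130.0/83.8)^(1/8) = (1.551313)^(1/8) = 1.056422
Growth rate = 1.056422 − 1 = 0.056422 = 5.6422%

5.64%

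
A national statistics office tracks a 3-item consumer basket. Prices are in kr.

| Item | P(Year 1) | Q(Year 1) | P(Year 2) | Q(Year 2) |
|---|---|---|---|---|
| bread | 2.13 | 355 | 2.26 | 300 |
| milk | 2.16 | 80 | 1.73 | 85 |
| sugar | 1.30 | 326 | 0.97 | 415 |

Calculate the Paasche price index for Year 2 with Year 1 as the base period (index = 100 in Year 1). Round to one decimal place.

Paasche price index uses current-period quantities as weights.
ΣP(Year 2)·Q(Year 2) = 2.26×300 + 1.73×85 + 0.97×415 = 678 + 147.05 + 402.55 = 1227.6
ΣP(Year 1)·Q(Year 2) = 2.13×300 + 2.16×85 + 1.30×415 = 639 + 183.6 + 539.5 = 1362.1
Index = 1227.6 / 1362.1 × 100 = 90.1255

90.1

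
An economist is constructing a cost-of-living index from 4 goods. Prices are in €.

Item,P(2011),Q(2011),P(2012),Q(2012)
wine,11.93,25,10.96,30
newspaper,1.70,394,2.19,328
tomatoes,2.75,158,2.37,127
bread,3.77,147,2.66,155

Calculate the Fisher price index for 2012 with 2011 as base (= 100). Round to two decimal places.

96.21

Laspeyres component (base-period weights):
ΣP(2012)Q(2011) = 10.96×25 + 2.19×394 + 2.37×158 + 2.66×147 = 274 + 862.86 + 374.46 + 391.02 = 1902.34
ΣP(2011)Q(2011) = 11.93×25 + 1.70×394 + 2.75×158 + 3.77×147 = 298.25 + 669.8 + 434.5 + 554.19 = 1956.74
L = 1902.34 / 1956.74 × 100 = 97.2199
Paasche component (current-period weights):
ΣP(2012)Q(2012) = 10.96×30 + 2.19×328 + 2.37×127 + 2.66×155 = 328.8 + 718.32 + 300.99 + 412.3 = 1760.41
ΣP(2011)Q(2012) = 11.93×30 + 1.70×328 + 2.75×127 + 3.77×155 = 357.9 + 557.6 + 349.25 + 584.35 = 1849.1
P = 1760.41 / 1849.1 × 100 = 95.2036
Fisher = √(L × P) = √(97.2199 × 95.2036) = 96.2065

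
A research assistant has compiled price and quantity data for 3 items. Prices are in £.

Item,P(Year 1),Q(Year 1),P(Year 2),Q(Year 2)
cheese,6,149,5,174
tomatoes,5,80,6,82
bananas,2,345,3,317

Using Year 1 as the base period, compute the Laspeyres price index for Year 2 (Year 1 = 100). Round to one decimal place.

Laspeyres price index uses base-period quantities as weights.
ΣP(Year 2)·Q(Year 1) = 5×149 + 6×80 + 3×345 = 745 + 480 + 1035 = 2260
ΣP(Year 1)·Q(Year 1) = 6×149 + 5×80 + 2×345 = 894 + 400 + 690 = 1984
Index = 2260 / 1984 × 100 = 113.9113

113.9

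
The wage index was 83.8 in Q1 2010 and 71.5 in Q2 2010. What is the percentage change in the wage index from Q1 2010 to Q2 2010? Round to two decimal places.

Change = (71.5 − 83.8) / 83.8 × 100
       = -12.3 / 83.8 × 100 = -14.6778%

-14.68%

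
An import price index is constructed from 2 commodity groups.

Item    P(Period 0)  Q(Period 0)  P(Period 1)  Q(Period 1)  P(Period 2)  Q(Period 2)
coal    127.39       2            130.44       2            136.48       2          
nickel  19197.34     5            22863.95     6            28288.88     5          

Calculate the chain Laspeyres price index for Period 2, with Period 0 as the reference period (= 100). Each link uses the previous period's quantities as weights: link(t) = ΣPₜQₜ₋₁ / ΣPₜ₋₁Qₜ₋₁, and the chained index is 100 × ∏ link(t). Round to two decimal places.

Link Period 0→Period 1:
ΣP(Period 1)Q(Period 0) = 130.44×2 + 22863.95×5 = 260.88 + 114319.75 = 114580.63
ΣP(Period 0)Q(Period 0) = 127.39×2 + 19197.34×5 = 254.78 + 95986.7 = 96241.48
link = 114580.63/96241.48 = 1.190553
Link Period 1→Period 2:
ΣP(Period 2)Q(Period 1) = 136.48×2 + 28288.88×6 = 272.96 + 169733.28 = 170006.24
ΣP(Period 1)Q(Period 1) = 130.44×2 + 22863.95×6 = 260.88 + 137183.7 = 137444.58
link = 170006.24/137444.58 = 1.236908
Chained index = 100 × 1.190553 × 1.236908 = 147.2605

147.26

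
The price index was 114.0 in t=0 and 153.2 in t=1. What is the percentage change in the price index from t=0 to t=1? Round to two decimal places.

Change = (153.2 − 114.0) / 114.0 × 100
       = 39.2 / 114.0 × 100 = 34.3860%

34.39%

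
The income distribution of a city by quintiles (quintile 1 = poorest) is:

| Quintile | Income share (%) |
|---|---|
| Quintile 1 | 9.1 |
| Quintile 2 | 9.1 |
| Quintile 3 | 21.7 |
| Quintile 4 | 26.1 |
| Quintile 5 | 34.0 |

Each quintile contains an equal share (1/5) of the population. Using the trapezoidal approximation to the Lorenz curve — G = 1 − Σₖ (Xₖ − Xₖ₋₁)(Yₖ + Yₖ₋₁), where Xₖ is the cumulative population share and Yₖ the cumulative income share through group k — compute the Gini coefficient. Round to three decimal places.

0.267

Cumulative income shares Yₖ: 0.0910, 0.1820, 0.3990, 0.6600, 1.0000
Σ (Xₖ−Xₖ₋₁)(Yₖ+Yₖ₋₁) = (1/5)(0.0910+0.0000) + (1/5)(0.1820+0.0910) + (1/5)(0.3990+0.1820) + (1/5)(0.6600+0.3990) + (1/5)(1.0000+0.6600)
  = 0.0182 + 0.0546 + 0.1162 + 0.2118 + 0.3320 = 0.7328
G = 1 − 0.7328 = 0.2672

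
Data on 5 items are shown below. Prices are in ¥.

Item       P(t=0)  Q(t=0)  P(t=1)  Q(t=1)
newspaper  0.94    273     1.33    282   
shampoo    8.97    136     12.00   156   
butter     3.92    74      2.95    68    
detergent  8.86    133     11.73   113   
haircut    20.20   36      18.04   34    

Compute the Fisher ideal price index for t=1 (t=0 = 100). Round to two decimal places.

120.83

Laspeyres component (base-period weights):
ΣP(t=1)Q(t=0) = 1.33×273 + 12.00×136 + 2.95×74 + 11.73×133 + 18.04×36 = 363.09 + 1632 + 218.3 + 1560.09 + 649.44 = 4422.92
ΣP(t=0)Q(t=0) = 0.94×273 + 8.97×136 + 3.92×74 + 8.86×133 + 20.20×36 = 256.62 + 1219.92 + 290.08 + 1178.38 + 727.2 = 3672.2
L = 4422.92 / 3672.2 × 100 = 120.4433
Paasche component (current-period weights):
ΣP(t=1)Q(t=1) = 1.33×282 + 12.00×156 + 2.95×68 + 11.73×113 + 18.04×34 = 375.06 + 1872 + 200.6 + 1325.49 + 613.36 = 4386.51
ΣP(t=0)Q(t=1) = 0.94×282 + 8.97×156 + 3.92×68 + 8.86×113 + 20.20×34 = 265.08 + 1399.32 + 266.56 + 1001.18 + 686.8 = 3618.94
P = 4386.51 / 3618.94 × 100 = 121.2098
Fisher = √(L × P) = √(120.4433 × 121.2098) = 120.8260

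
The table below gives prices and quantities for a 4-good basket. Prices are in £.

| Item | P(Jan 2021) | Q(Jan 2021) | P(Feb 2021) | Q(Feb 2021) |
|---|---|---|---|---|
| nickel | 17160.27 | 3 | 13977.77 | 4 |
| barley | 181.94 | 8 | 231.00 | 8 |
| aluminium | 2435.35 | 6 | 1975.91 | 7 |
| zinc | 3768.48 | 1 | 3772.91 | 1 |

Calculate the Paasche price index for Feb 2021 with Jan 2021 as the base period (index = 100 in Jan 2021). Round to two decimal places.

Paasche price index uses current-period quantities as weights.
ΣP(Feb 2021)·Q(Feb 2021) = 13977.77×4 + 231.00×8 + 1975.91×7 + 3772.91×1 = 55911.08 + 1848 + 13831.37 + 3772.91 = 75363.36
ΣP(Jan 2021)·Q(Feb 2021) = 17160.27×4 + 181.94×8 + 2435.35×7 + 3768.48×1 = 68641.08 + 1455.52 + 17047.45 + 3768.48 = 90912.53
Index = 75363.36 / 90912.53 × 100 = 82.8966

82.90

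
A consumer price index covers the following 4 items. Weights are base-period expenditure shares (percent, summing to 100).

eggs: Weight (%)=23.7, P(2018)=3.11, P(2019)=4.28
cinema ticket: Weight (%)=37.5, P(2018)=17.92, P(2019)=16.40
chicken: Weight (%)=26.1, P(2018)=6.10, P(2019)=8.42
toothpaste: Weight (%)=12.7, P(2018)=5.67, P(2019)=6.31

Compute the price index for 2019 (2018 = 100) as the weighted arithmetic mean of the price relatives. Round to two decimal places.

eggs: 23.7 × (4.28/3.11) = 23.7 × 1.376206 = 32.6161
cinema ticket: 37.5 × (16.40/17.92) = 37.5 × 0.915179 = 34.3192
chicken: 26.1 × (8.42/6.10) = 26.1 × 1.380328 = 36.0266
toothpaste: 12.7 × (6.31/5.67) = 12.7 × 1.112875 = 14.1335
Index = Σ wᵢ·(p₁ᵢ/p₀ᵢ) = 32.6161 + 34.3192 + 36.0266 + 14.1335 = 117.0953

117.10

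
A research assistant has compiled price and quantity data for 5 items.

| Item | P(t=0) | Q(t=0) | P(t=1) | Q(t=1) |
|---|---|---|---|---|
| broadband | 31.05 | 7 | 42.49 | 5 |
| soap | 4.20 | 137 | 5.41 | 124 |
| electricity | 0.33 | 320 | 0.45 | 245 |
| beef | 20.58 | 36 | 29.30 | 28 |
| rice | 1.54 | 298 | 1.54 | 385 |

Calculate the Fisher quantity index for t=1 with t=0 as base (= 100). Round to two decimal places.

Laspeyres component (base-period weights):
ΣP(t=0)Q(t=1) = 31.05×5 + 4.20×124 + 0.33×245 + 20.58×28 + 1.54×385 = 155.25 + 520.8 + 80.85 + 576.24 + 592.9 = 1926.04
ΣP(t=0)Q(t=0) = 31.05×7 + 4.20×137 + 0.33×320 + 20.58×36 + 1.54×298 = 217.35 + 575.4 + 105.6 + 740.88 + 458.92 = 2098.15
L = 1926.04 / 2098.15 × 100 = 91.7971
Paasche component (current-period weights):
ΣP(t=1)Q(t=1) = 42.49×5 + 5.41×124 + 0.45×245 + 29.30×28 + 1.54×385 = 212.45 + 670.84 + 110.25 + 820.4 + 592.9 = 2406.84
ΣP(t=1)Q(t=0) = 42.49×7 + 5.41×137 + 0.45×320 + 29.30×36 + 1.54×298 = 297.43 + 741.17 + 144 + 1054.8 + 458.92 = 2696.32
P = 2406.84 / 2696.32 × 100 = 89.2639
Fisher = √(L × P) = √(91.7971 × 89.2639) = 90.5216

90.52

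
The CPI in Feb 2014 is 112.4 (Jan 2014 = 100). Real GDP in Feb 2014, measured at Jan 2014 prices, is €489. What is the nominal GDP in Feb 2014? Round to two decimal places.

Nominal = Real × (Index/100) = 489 × (112.4/100)
        = 489 × 1.124 = 549.6360

549.64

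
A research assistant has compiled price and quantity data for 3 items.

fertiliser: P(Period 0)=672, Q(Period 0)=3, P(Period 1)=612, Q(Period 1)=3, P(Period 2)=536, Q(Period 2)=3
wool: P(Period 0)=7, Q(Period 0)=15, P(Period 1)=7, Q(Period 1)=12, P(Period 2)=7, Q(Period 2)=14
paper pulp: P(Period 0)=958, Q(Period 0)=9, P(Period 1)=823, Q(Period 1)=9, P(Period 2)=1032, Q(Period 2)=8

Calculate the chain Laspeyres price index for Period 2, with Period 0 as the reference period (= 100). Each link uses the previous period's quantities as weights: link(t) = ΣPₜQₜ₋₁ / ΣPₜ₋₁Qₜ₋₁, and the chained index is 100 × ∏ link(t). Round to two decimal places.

102.44

Link Period 0→Period 1:
ΣP(Period 1)Q(Period 0) = 612×3 + 7×15 + 823×9 = 1836 + 105 + 7407 = 9348
ΣP(Period 0)Q(Period 0) = 672×3 + 7×15 + 958×9 = 2016 + 105 + 8622 = 10743
link = 9348/10743 = 0.870148
Link Period 1→Period 2:
ΣP(Period 2)Q(Period 1) = 536×3 + 7×12 + 1032×9 = 1608 + 84 + 9288 = 10980
ΣP(Period 1)Q(Period 1) = 612×3 + 7×12 + 823×9 = 1836 + 84 + 7407 = 9327
link = 10980/9327 = 1.177227
Chained index = 100 × 0.870148 × 1.177227 = 102.4362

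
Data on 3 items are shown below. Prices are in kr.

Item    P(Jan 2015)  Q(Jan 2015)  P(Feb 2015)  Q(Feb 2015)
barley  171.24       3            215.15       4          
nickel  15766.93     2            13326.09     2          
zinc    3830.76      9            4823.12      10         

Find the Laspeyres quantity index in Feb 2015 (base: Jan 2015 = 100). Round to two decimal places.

106.02

Laspeyres quantity index uses base-period prices as weights.
ΣP(Jan 2015)·Q(Feb 2015) = 171.24×4 + 15766.93×2 + 3830.76×10 = 684.96 + 31533.86 + 38307.6 = 70526.42
ΣP(Jan 2015)·Q(Jan 2015) = 171.24×3 + 15766.93×2 + 3830.76×9 = 513.72 + 31533.86 + 34476.84 = 66524.42
Index = 70526.42 / 66524.42 × 100 = 106.0158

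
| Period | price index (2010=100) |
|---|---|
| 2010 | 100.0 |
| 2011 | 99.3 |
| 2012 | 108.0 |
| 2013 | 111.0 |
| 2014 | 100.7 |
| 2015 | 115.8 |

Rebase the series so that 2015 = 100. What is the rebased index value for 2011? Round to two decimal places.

Rebased(2011) = 99.3 / 115.8 × 100 = 85.7513

85.75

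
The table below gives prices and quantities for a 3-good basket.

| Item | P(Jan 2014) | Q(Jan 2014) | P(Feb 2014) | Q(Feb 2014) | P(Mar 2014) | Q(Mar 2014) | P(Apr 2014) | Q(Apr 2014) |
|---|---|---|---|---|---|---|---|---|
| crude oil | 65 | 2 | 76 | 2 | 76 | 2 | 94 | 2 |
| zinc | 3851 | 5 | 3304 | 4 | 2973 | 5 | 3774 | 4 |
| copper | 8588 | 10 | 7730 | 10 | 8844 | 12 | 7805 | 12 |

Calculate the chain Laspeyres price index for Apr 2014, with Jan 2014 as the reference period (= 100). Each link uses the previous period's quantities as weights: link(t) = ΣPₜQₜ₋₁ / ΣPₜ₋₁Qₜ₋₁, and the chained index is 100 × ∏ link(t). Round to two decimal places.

Link Jan 2014→Feb 2014:
ΣP(Feb 2014)Q(Jan 2014) = 76×2 + 3304×5 + 7730×10 = 152 + 16520 + 77300 = 93972
ΣP(Jan 2014)Q(Jan 2014) = 65×2 + 3851×5 + 8588×10 = 130 + 19255 + 85880 = 105265
link = 93972/105265 = 0.892718
Link Feb 2014→Mar 2014:
ΣP(Mar 2014)Q(Feb 2014) = 76×2 + 2973×4 + 8844×10 = 152 + 11892 + 88440 = 100484
ΣP(Feb 2014)Q(Feb 2014) = 76×2 + 3304×4 + 7730×10 = 152 + 13216 + 77300 = 90668
link = 100484/90668 = 1.108263
Link Mar 2014→Apr 2014:
ΣP(Apr 2014)Q(Mar 2014) = 94×2 + 3774×5 + 7805×12 = 188 + 18870 + 93660 = 112718
ΣP(Mar 2014)Q(Mar 2014) = 76×2 + 2973×5 + 8844×12 = 152 + 14865 + 106128 = 121145
link = 112718/121145 = 0.930439
Chained index = 100 × 0.892718 × 1.108263 × 0.930439 = 92.0545

92.05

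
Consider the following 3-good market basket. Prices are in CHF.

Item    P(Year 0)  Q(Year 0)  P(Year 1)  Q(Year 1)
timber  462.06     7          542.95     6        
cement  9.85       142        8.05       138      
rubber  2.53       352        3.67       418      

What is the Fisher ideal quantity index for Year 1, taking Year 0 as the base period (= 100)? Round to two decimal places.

94.30

Laspeyres component (base-period weights):
ΣP(Year 0)Q(Year 1) = 462.06×6 + 9.85×138 + 2.53×418 = 2772.36 + 1359.3 + 1057.54 = 5189.2
ΣP(Year 0)Q(Year 0) = 462.06×7 + 9.85×142 + 2.53×352 = 3234.42 + 1398.7 + 890.56 = 5523.68
L = 5189.2 / 5523.68 × 100 = 93.9446
Paasche component (current-period weights):
ΣP(Year 1)Q(Year 1) = 542.95×6 + 8.05×138 + 3.67×418 = 3257.7 + 1110.9 + 1534.06 = 5902.66
ΣP(Year 1)Q(Year 0) = 542.95×7 + 8.05×142 + 3.67×352 = 3800.65 + 1143.1 + 1291.84 = 6235.59
P = 5902.66 / 6235.59 × 100 = 94.6608
Fisher = √(L × P) = √(93.9446 × 94.6608) = 94.3020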